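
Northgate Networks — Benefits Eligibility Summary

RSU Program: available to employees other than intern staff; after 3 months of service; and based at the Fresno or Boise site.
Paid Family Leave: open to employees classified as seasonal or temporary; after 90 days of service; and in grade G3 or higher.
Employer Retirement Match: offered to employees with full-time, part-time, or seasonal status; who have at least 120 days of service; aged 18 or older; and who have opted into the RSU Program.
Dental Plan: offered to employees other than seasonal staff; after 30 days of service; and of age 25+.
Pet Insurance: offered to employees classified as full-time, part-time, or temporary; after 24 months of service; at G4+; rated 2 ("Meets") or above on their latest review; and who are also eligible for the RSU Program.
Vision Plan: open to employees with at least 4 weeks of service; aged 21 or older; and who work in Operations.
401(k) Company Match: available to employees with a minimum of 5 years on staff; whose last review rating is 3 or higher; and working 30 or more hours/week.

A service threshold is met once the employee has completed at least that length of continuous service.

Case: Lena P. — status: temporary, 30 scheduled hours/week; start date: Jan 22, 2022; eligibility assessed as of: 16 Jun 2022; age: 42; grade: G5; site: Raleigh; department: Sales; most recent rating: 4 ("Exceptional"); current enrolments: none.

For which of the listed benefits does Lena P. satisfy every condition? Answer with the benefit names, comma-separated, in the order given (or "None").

Paid Family Leave, Dental Plan

Service from Jan 22, 2022 to 16 Jun 2022: 145 days.
RSU Program — status temporary ✓ (not excluded); service 145 days ≥ 3 months (≈90 days) ✓; site Raleigh ✗ (not Fresno or Boise) → not eligible.
Paid Family Leave — status temporary ✓; service 145 days ≥ 90 days ✓; grade G5 ≥ G3 ✓ → eligible.
Employer Retirement Match — status temporary ✗ (requires full-time, part-time, or seasonal) → not eligible.
Dental Plan — status temporary ✓ (not excluded); service 145 days ≥ 30 days ✓; age 42 ≥ 25 ✓ → eligible.
Pet Insurance — status temporary ✓; service 145 days < 24 months (≈720 days) ✗ → not eligible.
Vision Plan — service 145 days ≥ 4 weeks (≈28 days) ✓; age 42 ≥ 21 ✓; dept Sales ✗ → not eligible.
401(k) Company Match — service 145 days < 5 years (≈1825 days) ✗ → not eligible.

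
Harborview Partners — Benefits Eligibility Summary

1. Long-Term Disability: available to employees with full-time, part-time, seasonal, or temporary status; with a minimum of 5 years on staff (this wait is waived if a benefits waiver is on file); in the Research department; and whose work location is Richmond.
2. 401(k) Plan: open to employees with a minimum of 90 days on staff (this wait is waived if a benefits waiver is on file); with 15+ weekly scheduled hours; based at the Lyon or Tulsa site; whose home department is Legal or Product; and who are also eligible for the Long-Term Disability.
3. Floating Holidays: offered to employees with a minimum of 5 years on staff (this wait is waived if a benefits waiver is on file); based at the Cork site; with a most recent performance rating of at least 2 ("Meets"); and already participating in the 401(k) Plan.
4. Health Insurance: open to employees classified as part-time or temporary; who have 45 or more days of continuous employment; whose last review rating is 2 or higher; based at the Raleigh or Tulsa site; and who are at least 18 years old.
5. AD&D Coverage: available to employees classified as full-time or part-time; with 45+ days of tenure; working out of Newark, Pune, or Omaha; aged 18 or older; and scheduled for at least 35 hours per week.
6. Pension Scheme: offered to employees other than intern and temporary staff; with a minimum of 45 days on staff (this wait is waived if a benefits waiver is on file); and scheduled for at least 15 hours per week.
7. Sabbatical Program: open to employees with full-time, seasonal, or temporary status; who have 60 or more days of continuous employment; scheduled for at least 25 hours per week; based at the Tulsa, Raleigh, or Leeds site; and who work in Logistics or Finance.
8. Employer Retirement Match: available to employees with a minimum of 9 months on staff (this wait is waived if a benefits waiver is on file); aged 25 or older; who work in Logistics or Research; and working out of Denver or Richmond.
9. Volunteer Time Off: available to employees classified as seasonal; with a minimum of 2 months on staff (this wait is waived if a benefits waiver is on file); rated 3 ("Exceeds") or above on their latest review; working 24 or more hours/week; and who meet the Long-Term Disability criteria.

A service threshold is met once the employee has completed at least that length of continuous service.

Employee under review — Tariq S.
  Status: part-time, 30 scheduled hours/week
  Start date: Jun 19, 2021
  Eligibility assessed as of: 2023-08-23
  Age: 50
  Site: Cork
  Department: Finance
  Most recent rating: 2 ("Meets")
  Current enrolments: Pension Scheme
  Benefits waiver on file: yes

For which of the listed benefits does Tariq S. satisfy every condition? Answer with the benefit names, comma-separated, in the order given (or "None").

Service from Jun 19, 2021 to 2023-08-23: 795 days.
Long-Term Disability — status part-time ✓; benefits waiver on file ✓; dept Finance ✗ → not eligible.
401(k) Plan — benefits waiver on file ✓; 30 hrs/wk ≥ 15 ✓; site Cork ✗ (not Lyon or Tulsa) → not eligible.
Floating Holidays — benefits waiver on file ✓; site Cork ✓; rating 2 ≥ 2 ✓; not enrolled in 401(k) Plan ✗ → not eligible.
Health Insurance — status part-time ✓; service 795 days ≥ 45 days ✓; rating 2 ≥ 2 ✓; site Cork ✗ (not Raleigh or Tulsa) → not eligible.
AD&D Coverage — status part-time ✓; service 795 days ≥ 45 days ✓; site Cork ✗ (not Newark, Pune, or Omaha) → not eligible.
Pension Scheme — status part-time ✓ (not excluded); benefits waiver on file ✓; 30 hrs/wk ≥ 15 ✓ → eligible.
Sabbatical Program — status part-time ✗ (requires full-time, seasonal, or temporary) → not eligible.
Employer Retirement Match — benefits waiver on file ✓; age 50 ≥ 25 ✓; dept Finance ✗ → not eligible.
Volunteer Time Off — status part-time ✗ (requires seasonal) → not eligible.

Pension Scheme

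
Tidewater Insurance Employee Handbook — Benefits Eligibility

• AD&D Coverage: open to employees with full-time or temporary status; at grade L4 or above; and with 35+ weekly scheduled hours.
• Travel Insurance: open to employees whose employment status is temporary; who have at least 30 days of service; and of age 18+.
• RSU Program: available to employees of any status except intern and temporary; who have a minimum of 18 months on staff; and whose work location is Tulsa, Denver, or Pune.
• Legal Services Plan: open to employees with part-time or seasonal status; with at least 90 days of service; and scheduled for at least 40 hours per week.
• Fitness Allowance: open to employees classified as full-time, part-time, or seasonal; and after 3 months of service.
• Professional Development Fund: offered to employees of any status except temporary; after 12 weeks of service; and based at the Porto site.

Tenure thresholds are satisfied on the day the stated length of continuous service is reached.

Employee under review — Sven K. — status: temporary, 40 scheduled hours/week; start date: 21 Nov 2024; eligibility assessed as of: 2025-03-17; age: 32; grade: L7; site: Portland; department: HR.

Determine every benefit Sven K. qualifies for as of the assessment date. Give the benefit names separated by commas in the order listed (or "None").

AD&D Coverage, Travel Insurance

Service from 21 Nov 2024 to 2025-03-17: 116 days.
AD&D Coverage — status temporary ✓; grade L7 ≥ L4 ✓; 40 hrs/wk ≥ 35 ✓ → eligible.
Travel Insurance — status temporary ✓; service 116 days ≥ 30 days ✓; age 32 ≥ 18 ✓ → eligible.
RSU Program — status temporary ✗ (excluded) → not eligible.
Legal Services Plan — status temporary ✗ (requires part-time or seasonal) → not eligible.
Fitness Allowance — status temporary ✗ (requires full-time, part-time, or seasonal) → not eligible.
Professional Development Fund — status temporary ✗ (excluded) → not eligible.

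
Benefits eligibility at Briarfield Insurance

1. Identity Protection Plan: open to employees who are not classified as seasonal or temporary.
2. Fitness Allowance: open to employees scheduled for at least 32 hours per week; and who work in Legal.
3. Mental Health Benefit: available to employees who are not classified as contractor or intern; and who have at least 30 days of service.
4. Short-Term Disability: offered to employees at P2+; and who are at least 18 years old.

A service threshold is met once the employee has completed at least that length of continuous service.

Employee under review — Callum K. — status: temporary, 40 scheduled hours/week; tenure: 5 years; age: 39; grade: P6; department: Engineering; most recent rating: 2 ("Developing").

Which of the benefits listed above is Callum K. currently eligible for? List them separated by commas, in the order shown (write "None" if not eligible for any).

Identity Protection Plan — status temporary ✗ (excluded) → not eligible.
Fitness Allowance — 40 hrs/wk ≥ 32 ✓; dept Engineering ✗ → not eligible.
Mental Health Benefit — status temporary ✓ (not excluded); service 5 years ≥ 30 days ✓ → eligible.
Short-Term Disability — grade P6 ≥ P2 ✓; age 39 ≥ 18 ✓ → eligible.

Mental Health Benefit, Short-Term Disability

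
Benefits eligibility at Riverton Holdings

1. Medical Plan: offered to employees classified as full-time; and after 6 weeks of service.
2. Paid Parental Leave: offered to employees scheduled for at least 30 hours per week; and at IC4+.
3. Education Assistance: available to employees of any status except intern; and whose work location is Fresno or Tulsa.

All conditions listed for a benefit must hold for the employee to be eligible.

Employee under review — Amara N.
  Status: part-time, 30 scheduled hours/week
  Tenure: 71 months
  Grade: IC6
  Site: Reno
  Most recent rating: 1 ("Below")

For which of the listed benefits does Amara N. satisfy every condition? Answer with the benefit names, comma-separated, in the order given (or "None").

Medical Plan — status part-time ✗ (requires full-time) → not eligible.
Paid Parental Leave — 30 hrs/wk ≥ 30 ✓; grade IC6 ≥ IC4 ✓ → eligible.
Education Assistance — status part-time ✓ (not excluded); site Reno ✗ (not Fresno or Tulsa) → not eligible.

Paid Parental Leave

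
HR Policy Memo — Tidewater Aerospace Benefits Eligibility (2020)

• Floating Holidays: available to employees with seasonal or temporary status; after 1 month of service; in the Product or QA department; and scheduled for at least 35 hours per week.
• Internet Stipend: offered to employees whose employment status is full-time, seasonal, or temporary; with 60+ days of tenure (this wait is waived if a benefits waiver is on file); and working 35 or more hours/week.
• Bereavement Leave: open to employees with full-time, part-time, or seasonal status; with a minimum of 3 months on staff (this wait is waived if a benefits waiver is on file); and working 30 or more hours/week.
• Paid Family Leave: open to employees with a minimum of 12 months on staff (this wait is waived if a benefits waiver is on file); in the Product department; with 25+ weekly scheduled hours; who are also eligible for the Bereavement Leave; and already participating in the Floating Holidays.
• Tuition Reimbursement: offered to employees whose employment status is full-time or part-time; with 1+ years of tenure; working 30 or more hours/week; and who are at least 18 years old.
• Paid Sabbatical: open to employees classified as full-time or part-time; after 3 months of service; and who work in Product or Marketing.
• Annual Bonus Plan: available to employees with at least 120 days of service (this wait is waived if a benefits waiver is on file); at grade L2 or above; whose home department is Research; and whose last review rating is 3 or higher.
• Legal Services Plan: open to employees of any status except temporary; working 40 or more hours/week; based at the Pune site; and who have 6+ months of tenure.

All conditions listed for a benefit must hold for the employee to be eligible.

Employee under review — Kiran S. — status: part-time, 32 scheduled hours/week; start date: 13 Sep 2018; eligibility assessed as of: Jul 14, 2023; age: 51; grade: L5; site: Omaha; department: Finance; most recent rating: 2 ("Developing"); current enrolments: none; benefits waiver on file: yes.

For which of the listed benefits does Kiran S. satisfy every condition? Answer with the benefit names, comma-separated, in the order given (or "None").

Service from 13 Sep 2018 to Jul 14, 2023: 1765 days.
Floating Holidays — status part-time ✗ (requires seasonal or temporary) → not eligible.
Internet Stipend — status part-time ✗ (requires full-time, seasonal, or temporary) → not eligible.
Bereavement Leave — status part-time ✓; benefits waiver on file ✓; 32 hrs/wk ≥ 30 ✓ → eligible.
Paid Family Leave — benefits waiver on file ✓; dept Finance ✗ → not eligible.
Tuition Reimbursement — status part-time ✓; service 1765 days ≥ 1 year (≈365 days) ✓; 32 hrs/wk ≥ 30 ✓; age 51 ≥ 18 ✓ → eligible.
Paid Sabbatical — status part-time ✓; service 1765 days ≥ 3 months (≈90 days) ✓; dept Finance ✗ → not eligible.
Annual Bonus Plan — benefits waiver on file ✓; grade L5 ≥ L2 ✓; dept Finance ✗ → not eligible.
Legal Services Plan — status part-time ✓ (not excluded); 32 hrs/wk < 40 ✗ → not eligible.

Bereavement Leave, Tuition Reimbursement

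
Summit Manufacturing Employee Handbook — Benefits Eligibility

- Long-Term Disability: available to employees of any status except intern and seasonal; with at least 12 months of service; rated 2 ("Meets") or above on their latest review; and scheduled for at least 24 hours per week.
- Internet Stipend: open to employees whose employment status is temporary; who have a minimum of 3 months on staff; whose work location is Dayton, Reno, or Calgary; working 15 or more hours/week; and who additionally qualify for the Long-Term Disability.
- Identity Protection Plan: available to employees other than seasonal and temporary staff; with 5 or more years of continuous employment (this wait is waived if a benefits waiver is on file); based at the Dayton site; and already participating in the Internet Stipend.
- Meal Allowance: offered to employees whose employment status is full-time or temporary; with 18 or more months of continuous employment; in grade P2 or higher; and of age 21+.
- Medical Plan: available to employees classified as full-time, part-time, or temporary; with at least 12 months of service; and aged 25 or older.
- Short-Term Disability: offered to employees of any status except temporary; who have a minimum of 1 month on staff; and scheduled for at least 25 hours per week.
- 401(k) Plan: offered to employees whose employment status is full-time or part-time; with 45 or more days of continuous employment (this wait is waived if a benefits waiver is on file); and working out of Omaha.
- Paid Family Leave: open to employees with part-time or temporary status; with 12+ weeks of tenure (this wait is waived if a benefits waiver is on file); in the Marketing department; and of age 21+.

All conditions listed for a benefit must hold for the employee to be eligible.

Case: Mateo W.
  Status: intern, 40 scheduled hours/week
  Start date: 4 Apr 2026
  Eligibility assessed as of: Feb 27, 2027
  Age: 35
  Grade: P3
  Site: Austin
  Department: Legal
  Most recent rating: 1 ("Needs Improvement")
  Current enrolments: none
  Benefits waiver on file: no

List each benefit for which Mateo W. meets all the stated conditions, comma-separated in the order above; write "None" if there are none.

Service from 4 Apr 2026 to Feb 27, 2027: 329 days.
Long-Term Disability — status intern ✗ (excluded) → not eligible.
Internet Stipend — status intern ✗ (requires temporary) → not eligible.
Identity Protection Plan — status intern ✓ (not excluded); no waiver, service 329 days < 5 years (≈1825 days) ✗ → not eligible.
Meal Allowance — status intern ✗ (requires full-time or temporary) → not eligible.
Medical Plan — status intern ✗ (requires full-time, part-time, or temporary) → not eligible.
Short-Term Disability — status intern ✓ (not excluded); service 329 days ≥ 1 month (≈30 days) ✓; 40 hrs/wk ≥ 25 ✓ → eligible.
401(k) Plan — status intern ✗ (requires full-time or part-time) → not eligible.
Paid Family Leave — status intern ✗ (requires part-time or temporary) → not eligible.

Short-Term Disability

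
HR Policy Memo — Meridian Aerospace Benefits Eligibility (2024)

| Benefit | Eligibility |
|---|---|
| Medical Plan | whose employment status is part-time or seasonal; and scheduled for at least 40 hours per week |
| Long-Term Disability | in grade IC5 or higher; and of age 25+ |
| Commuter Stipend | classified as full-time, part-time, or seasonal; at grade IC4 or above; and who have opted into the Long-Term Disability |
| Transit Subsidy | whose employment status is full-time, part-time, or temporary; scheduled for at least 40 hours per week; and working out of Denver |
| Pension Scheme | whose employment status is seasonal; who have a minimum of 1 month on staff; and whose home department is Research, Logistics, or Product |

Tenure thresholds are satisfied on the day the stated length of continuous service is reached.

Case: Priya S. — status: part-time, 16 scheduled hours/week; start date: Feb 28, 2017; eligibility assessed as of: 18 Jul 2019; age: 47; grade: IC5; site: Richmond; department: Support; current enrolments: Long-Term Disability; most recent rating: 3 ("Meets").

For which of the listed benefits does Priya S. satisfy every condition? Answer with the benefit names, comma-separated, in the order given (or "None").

Service from Feb 28, 2017 to 18 Jul 2019: 870 days.
Medical Plan — status part-time ✓; 16 hrs/wk < 40 ✗ → not eligible.
Long-Term Disability — grade IC5 ≥ IC5 ✓; age 47 ≥ 25 ✓ → eligible.
Commuter Stipend — status part-time ✓; grade IC5 ≥ IC4 ✓; enrolled in Long-Term Disability ✓ → eligible.
Transit Subsidy — status part-time ✓; 16 hrs/wk < 40 ✗ → not eligible.
Pension Scheme — status part-time ✗ (requires seasonal) → not eligible.

Long-Term Disability, Commuter Stipend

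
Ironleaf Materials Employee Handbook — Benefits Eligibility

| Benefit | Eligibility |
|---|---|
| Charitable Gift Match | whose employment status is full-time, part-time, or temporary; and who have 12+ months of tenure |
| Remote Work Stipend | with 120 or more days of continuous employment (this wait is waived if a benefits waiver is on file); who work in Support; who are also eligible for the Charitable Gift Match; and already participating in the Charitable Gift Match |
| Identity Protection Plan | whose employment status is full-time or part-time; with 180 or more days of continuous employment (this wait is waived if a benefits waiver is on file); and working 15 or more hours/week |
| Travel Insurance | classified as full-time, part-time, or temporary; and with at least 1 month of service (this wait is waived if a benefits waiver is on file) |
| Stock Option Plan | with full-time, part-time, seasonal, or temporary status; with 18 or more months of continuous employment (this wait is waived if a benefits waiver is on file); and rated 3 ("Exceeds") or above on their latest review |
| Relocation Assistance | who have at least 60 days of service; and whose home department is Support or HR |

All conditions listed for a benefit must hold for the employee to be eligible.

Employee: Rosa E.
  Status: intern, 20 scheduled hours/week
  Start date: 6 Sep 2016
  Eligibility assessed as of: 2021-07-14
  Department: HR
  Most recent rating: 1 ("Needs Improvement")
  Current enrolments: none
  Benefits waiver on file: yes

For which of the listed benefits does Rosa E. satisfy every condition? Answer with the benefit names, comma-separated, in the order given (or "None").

Relocation Assistance

Service from 6 Sep 2016 to 2021-07-14: 1772 days.
Charitable Gift Match — status intern ✗ (requires full-time, part-time, or temporary) → not eligible.
Remote Work Stipend — benefits waiver on file ✓; dept HR ✗ → not eligible.
Identity Protection Plan — status intern ✗ (requires full-time or part-time) → not eligible.
Travel Insurance — status intern ✗ (requires full-time, part-time, or temporary) → not eligible.
Stock Option Plan — status intern ✗ (requires full-time, part-time, seasonal, or temporary) → not eligible.
Relocation Assistance — service 1772 days ≥ 60 days ✓; dept HR ✓ → eligible.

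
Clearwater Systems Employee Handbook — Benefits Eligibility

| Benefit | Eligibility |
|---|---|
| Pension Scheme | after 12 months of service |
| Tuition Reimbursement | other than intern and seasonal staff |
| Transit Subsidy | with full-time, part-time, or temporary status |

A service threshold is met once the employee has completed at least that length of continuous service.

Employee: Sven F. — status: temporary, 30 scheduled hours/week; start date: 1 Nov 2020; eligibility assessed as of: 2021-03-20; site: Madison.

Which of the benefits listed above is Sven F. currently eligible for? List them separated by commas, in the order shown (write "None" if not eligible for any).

Tuition Reimbursement, Transit Subsidy

Service from 1 Nov 2020 to 2021-03-20: 139 days.
Pension Scheme — service 139 days < 12 months (≈360 days) ✗ → not eligible.
Tuition Reimbursement — status temporary ✓ (not excluded) → eligible.
Transit Subsidy — status temporary ✓ → eligible.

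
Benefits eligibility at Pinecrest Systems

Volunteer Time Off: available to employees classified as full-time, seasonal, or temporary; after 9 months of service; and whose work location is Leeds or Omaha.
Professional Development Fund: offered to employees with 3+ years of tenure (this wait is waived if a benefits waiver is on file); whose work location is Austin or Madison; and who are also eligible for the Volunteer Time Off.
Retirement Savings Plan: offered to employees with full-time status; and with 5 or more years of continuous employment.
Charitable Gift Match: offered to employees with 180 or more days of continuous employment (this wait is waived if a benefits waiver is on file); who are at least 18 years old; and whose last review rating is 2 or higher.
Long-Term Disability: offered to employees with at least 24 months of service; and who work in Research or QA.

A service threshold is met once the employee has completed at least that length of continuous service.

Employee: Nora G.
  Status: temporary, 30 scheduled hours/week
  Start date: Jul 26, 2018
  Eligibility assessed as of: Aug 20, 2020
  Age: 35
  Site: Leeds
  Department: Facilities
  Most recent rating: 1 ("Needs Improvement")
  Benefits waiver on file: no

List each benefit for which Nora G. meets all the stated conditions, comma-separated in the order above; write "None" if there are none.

Volunteer Time Off

Service from Jul 26, 2018 to Aug 20, 2020: 756 days.
Volunteer Time Off — status temporary ✓; service 756 days ≥ 9 months (≈270 days) ✓; site Leeds ✓ → eligible.
Professional Development Fund — no waiver, service 756 days < 3 years (≈1095 days) ✗ → not eligible.
Retirement Savings Plan — status temporary ✗ (requires full-time) → not eligible.
Charitable Gift Match — no waiver, service 756 days ≥ 180 days ✓; age 35 ≥ 18 ✓; rating 1 < 2 ✗ → not eligible.
Long-Term Disability — service 756 days ≥ 24 months (≈720 days) ✓; dept Facilities ✗ → not eligible.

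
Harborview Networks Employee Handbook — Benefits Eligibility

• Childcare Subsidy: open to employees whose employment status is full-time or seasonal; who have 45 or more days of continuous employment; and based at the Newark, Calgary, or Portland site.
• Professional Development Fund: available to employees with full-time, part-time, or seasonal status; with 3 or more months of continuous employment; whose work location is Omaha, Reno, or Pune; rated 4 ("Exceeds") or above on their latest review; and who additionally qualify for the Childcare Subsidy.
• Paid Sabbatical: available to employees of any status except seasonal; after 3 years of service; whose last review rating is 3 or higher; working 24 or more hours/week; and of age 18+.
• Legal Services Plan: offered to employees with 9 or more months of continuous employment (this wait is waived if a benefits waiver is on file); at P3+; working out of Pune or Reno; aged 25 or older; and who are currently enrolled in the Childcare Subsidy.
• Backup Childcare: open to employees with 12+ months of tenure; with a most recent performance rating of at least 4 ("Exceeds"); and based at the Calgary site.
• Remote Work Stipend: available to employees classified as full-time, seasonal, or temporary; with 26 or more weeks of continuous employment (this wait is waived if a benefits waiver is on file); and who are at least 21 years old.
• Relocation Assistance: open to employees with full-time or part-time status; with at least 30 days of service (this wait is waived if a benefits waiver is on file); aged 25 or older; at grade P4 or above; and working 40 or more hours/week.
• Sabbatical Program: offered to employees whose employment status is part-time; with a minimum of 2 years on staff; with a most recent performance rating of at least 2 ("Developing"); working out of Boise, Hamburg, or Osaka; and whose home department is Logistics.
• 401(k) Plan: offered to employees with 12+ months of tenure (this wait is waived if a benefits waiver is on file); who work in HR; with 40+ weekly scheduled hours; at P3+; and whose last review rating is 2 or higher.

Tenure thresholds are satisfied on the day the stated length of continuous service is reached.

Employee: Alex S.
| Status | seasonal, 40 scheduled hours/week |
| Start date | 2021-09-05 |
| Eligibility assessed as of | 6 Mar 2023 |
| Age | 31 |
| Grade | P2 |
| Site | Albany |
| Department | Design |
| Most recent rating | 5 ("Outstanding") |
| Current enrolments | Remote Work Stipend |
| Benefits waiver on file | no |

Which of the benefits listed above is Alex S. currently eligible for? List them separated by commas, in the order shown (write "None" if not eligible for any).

Remote Work Stipend

Service from 2021-09-05 to 6 Mar 2023: 547 days.
Childcare Subsidy — status seasonal ✓; service 547 days ≥ 45 days ✓; site Albany ✗ (not Newark, Calgary, or Portland) → not eligible.
Professional Development Fund — status seasonal ✓; service 547 days ≥ 3 months (≈90 days) ✓; site Albany ✗ (not Omaha, Reno, or Pune) → not eligible.
Paid Sabbatical — status seasonal ✗ (excluded) → not eligible.
Legal Services Plan — no waiver, service 547 days ≥ 9 months (≈270 days) ✓; grade P2 < P3 ✗ → not eligible.
Backup Childcare — service 547 days ≥ 12 months (≈360 days) ✓; rating 5 ≥ 4 ✓; site Albany ✗ (not Calgary) → not eligible.
Remote Work Stipend — status seasonal ✓; no waiver, service 547 days ≥ 26 weeks (≈182 days) ✓; age 31 ≥ 21 ✓ → eligible.
Relocation Assistance — status seasonal ✗ (requires full-time or part-time) → not eligible.
Sabbatical Program — status seasonal ✗ (requires part-time) → not eligible.
401(k) Plan — no waiver, service 547 days ≥ 12 months (≈360 days) ✓; dept Design ✗ → not eligible.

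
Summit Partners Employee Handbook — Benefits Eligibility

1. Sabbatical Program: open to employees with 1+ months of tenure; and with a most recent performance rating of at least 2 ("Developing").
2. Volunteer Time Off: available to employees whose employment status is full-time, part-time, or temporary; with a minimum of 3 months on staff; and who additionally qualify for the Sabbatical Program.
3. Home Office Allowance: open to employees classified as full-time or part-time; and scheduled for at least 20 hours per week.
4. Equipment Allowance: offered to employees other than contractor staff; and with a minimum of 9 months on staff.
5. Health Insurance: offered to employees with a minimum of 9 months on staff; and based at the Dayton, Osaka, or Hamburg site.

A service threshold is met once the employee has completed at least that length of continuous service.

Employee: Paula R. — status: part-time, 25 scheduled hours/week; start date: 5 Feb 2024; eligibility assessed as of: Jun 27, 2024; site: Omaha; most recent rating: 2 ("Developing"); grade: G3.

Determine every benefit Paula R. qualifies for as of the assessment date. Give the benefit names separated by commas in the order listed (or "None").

Sabbatical Program, Volunteer Time Off, Home Office Allowance

Service from 5 Feb 2024 to Jun 27, 2024: 143 days.
Sabbatical Program — service 143 days ≥ 1 month (≈30 days) ✓; rating 2 ≥ 2 ✓ → eligible.
Volunteer Time Off — status part-time ✓; service 143 days ≥ 3 months (≈90 days) ✓; eligible for Sabbatical Program ✓ → eligible.
Home Office Allowance — status part-time ✓; 25 hrs/wk ≥ 20 ✓ → eligible.
Equipment Allowance — status part-time ✓ (not excluded); service 143 days < 9 months (≈270 days) ✗ → not eligible.
Health Insurance — service 143 days < 9 months (≈270 days) ✗ → not eligible.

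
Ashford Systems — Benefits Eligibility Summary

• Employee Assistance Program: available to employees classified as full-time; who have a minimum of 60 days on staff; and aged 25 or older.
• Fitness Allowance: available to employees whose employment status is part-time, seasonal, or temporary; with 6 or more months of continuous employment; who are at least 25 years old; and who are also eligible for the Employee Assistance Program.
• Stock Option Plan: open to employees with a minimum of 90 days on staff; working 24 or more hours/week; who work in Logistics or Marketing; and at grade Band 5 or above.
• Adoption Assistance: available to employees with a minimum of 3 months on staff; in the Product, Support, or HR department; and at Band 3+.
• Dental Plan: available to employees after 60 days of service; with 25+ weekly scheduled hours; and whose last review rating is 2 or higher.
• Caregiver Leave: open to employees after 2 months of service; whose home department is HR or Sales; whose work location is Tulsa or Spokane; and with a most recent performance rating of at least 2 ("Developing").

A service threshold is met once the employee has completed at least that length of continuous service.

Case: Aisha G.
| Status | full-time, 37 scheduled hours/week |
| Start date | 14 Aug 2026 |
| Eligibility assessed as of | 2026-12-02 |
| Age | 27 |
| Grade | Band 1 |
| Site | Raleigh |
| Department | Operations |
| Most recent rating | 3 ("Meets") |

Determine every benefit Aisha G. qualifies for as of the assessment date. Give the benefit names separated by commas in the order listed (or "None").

Service from 14 Aug 2026 to 2026-12-02: 110 days.
Employee Assistance Program — status full-time ✓; service 110 days ≥ 60 days ✓; age 27 ≥ 25 ✓ → eligible.
Fitness Allowance — status full-time ✗ (requires part-time, seasonal, or temporary) → not eligible.
Stock Option Plan — service 110 days ≥ 90 days ✓; 37 hrs/wk ≥ 24 ✓; dept Operations ✗ → not eligible.
Adoption Assistance — service 110 days ≥ 3 months (≈90 days) ✓; dept Operations ✗ → not eligible.
Dental Plan — service 110 days ≥ 60 days ✓; 37 hrs/wk ≥ 25 ✓; rating 3 ≥ 2 ✓ → eligible.
Caregiver Leave — service 110 days ≥ 2 months (≈60 days) ✓; dept Operations ✗ → not eligible.

Employee Assistance Program, Dental Plan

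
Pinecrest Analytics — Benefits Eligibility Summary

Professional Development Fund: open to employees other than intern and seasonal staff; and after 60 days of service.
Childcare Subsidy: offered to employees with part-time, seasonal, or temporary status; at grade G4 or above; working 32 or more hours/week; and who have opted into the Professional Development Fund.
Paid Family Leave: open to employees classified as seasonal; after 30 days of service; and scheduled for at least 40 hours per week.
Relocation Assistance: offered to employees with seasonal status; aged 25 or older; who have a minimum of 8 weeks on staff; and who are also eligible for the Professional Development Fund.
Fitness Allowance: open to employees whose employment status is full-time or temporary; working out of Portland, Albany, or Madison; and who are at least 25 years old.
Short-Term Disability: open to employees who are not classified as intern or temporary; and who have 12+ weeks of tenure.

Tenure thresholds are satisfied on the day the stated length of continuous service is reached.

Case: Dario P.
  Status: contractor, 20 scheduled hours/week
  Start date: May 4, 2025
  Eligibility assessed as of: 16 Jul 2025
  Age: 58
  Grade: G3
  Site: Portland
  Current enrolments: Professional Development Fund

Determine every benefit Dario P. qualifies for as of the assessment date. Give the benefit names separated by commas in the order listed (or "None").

Service from May 4, 2025 to 16 Jul 2025: 73 days.
Professional Development Fund — status contractor ✓ (not excluded); service 73 days ≥ 60 days ✓ → eligible.
Childcare Subsidy — status contractor ✗ (requires part-time, seasonal, or temporary) → not eligible.
Paid Family Leave — status contractor ✗ (requires seasonal) → not eligible.
Relocation Assistance — status contractor ✗ (requires seasonal) → not eligible.
Fitness Allowance — status contractor ✗ (requires full-time or temporary) → not eligible.
Short-Term Disability — status contractor ✓ (not excluded); service 73 days < 12 weeks (≈84 days) ✗ → not eligible.

Professional Development Fund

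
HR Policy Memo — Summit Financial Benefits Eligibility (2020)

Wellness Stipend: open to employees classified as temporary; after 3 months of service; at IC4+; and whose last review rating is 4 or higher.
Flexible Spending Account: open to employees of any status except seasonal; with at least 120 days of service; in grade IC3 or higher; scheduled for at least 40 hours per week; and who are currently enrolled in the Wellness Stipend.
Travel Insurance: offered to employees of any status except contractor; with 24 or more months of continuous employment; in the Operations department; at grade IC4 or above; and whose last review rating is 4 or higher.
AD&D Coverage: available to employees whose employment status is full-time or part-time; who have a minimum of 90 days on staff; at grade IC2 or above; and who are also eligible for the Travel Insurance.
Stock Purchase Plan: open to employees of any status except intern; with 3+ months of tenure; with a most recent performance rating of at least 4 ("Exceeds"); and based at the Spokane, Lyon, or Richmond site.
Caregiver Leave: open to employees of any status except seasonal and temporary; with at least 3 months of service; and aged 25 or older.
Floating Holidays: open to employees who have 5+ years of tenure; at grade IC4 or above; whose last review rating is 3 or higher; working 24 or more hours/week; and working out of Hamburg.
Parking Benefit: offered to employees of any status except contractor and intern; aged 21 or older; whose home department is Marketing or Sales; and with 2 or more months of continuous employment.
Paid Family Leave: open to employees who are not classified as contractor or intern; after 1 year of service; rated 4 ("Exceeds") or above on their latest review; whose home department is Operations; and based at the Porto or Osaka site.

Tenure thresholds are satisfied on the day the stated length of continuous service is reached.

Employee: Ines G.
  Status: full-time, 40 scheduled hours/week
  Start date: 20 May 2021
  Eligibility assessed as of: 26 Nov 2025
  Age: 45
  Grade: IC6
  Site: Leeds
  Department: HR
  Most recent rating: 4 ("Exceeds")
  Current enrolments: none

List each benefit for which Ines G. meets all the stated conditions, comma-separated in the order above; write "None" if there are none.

Service from 20 May 2021 to 26 Nov 2025: 1651 days.
Wellness Stipend — status full-time ✗ (requires temporary) → not eligible.
Flexible Spending Account — status full-time ✓ (not excluded); service 1651 days ≥ 120 days ✓; grade IC6 ≥ IC3 ✓; 40 hrs/wk ≥ 40 ✓; not enrolled in Wellness Stipend ✗ → not eligible.
Travel Insurance — status full-time ✓ (not excluded); service 1651 days ≥ 24 months (≈720 days) ✓; dept HR ✗ → not eligible.
AD&D Coverage — status full-time ✓; service 1651 days ≥ 90 days ✓; grade IC6 ≥ IC2 ✓; not eligible for Travel Insurance ✗ → not eligible.
Stock Purchase Plan — status full-time ✓ (not excluded); service 1651 days ≥ 3 months (≈90 days) ✓; rating 4 ≥ 4 ✓; site Leeds ✗ (not Spokane, Lyon, or Richmond) → not eligible.
Caregiver Leave — status full-time ✓ (not excluded); service 1651 days ≥ 3 months (≈90 days) ✓; age 45 ≥ 25 ✓ → eligible.
Floating Holidays — service 1651 days < 5 years (≈1825 days) ✗ → not eligible.
Parking Benefit — status full-time ✓ (not excluded); age 45 ≥ 21 ✓; dept HR ✗ → not eligible.
Paid Family Leave — status full-time ✓ (not excluded); service 1651 days ≥ 1 year (≈365 days) ✓; rating 4 ≥ 4 ✓; dept HR ✗ → not eligible.

Caregiver Leave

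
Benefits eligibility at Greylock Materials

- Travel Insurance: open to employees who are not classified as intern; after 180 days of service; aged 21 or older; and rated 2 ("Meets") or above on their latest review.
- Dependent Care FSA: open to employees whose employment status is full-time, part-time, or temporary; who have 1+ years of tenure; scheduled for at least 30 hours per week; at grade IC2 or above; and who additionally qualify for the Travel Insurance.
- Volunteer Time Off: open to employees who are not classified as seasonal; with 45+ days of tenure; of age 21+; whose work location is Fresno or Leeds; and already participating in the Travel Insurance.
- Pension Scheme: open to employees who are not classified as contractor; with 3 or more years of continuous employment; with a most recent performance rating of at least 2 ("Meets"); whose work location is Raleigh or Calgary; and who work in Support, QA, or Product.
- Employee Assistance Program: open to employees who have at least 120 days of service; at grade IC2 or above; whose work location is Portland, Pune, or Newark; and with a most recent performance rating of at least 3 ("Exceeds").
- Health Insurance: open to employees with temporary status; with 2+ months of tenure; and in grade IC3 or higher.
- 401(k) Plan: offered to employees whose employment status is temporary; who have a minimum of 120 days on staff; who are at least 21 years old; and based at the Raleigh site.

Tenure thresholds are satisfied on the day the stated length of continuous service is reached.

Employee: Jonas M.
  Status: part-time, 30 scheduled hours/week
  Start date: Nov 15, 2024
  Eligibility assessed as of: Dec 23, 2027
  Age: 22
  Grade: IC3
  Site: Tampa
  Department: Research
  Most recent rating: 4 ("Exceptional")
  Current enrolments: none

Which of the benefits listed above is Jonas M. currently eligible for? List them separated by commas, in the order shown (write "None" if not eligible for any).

Service from Nov 15, 2024 to Dec 23, 2027: 1133 days.
Travel Insurance — status part-time ✓ (not excluded); service 1133 days ≥ 180 days ✓; age 22 ≥ 21 ✓; rating 4 ≥ 2 ✓ → eligible.
Dependent Care FSA — status part-time ✓; service 1133 days ≥ 1 year (≈365 days) ✓; 30 hrs/wk ≥ 30 ✓; grade IC3 ≥ IC2 ✓; eligible for Travel Insurance ✓ → eligible.
Volunteer Time Off — status part-time ✓ (not excluded); service 1133 days ≥ 45 days ✓; age 22 ≥ 21 ✓; site Tampa ✗ (not Fresno or Leeds) → not eligible.
Pension Scheme — status part-time ✓ (not excluded); service 1133 days ≥ 3 years (≈1095 days) ✓; rating 4 ≥ 2 ✓; site Tampa ✗ (not Raleigh or Calgary) → not eligible.
Employee Assistance Program — service 1133 days ≥ 120 days ✓; grade IC3 ≥ IC2 ✓; site Tampa ✗ (not Portland, Pune, or Newark) → not eligible.
Health Insurance — status part-time ✗ (requires temporary) → not eligible.
401(k) Plan — status part-time ✗ (requires temporary) → not eligible.

Travel Insurance, Dependent Care FSA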